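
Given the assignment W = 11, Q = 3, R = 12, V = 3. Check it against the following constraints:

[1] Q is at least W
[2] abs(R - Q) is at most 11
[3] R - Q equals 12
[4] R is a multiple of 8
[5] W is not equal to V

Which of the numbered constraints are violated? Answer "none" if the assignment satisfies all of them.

No — constraints 1, 3, 4 are not satisfied.

[1] Q = 3, W = 11; 3 < 11 (want ≥) — violated.
[2] abs(12 - 3) = 9; 9 ≤ 11 — satisfied.
[3] R - Q = 12 - 3 = 9, not 12 — violated.
[4] 12 = 8*1 + 4, so 8 does not divide 12 — violated.
[5] W = 11, V = 3; distinct — satisfied.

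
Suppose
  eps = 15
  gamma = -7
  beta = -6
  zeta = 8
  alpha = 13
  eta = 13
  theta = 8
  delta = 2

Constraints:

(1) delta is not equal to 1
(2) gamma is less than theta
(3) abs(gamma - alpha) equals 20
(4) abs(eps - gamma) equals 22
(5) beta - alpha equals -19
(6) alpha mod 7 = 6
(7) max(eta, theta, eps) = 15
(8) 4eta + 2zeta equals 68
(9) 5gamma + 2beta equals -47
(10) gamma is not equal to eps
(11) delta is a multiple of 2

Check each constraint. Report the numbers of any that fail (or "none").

No violations.

(1) delta = 2, and 2 ≠ 1  ✔
(2) gamma = -7, theta = 8; -7 < 8  ✔
(3) abs(-7 - 13) = 20  ✔
(4) abs(15 - (-7)) = 22  ✔
(5) beta - alpha = -6 - 13 = -19  ✔
(6) 13 mod 7 = 6  ✔
(7) max(13, 8, 15) = 15  ✔
(8) 4eta + 2zeta = 4(13) + 2(8) = 68  ✔
(9) 5gamma + 2beta = 5(-7) + 2(-6) = -47  ✔
(10) gamma = -7, eps = 15; distinct  ✔
(11) 2 / 2 = 1, so 2 divides 2  ✔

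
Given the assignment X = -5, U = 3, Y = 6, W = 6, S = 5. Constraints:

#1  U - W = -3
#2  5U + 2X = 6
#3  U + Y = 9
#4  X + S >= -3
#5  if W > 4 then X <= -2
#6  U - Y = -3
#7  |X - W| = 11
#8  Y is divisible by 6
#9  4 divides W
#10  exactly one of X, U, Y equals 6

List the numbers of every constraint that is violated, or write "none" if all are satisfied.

No — constraints 2 and 9 are not satisfied.

#1 U - W = 3 - 6 = -3 — holds.
#2 5U + 2X = 5(3) + 2(-5) = 5, not 6 — fails.
#3 U + Y = 3 + 6 = 9 — holds.
#4 X + S = -5 + 5 = 0; 0 ≥ -3 — holds.
#5 W = 6 > 4, so we need X ≤ -2; X = -5 ≤ -2 — holds.
#6 U - Y = 3 - 6 = -3 — holds.
#7 |-5 - 6| = 11 — holds.
#8 6 / 6 = 1, so 6 divides 6 — holds.
#9 6 = 4*1 + 2, so 4 does not divide 6 — fails.
#10 X=-5, U=3, Y=6; 1 of them equals 6 — holds.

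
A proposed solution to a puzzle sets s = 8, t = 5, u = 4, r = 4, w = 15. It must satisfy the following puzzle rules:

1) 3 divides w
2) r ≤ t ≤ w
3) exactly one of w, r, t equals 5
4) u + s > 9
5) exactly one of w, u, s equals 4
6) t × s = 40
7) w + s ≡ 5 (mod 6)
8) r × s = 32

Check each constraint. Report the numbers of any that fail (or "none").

Yes — all constraints hold.

1) 15 / 3 = 5, so 3 divides 15 — holds.
2) values 4 ≤ 5 ≤ 15 — holds.
3) w=15, r=4, t=5; 1 of them equals 5 — holds.
4) u + s = 4 + 8 = 12; 12 > 9 — holds.
5) w=15, u=4, s=8; 1 of them equals 4 — holds.
6) t × s = 5 × 8 = 40 — holds.
7) w + s = 23; 23 mod 6 = 5 — holds.
8) r × s = 4 × 8 = 32 — holds.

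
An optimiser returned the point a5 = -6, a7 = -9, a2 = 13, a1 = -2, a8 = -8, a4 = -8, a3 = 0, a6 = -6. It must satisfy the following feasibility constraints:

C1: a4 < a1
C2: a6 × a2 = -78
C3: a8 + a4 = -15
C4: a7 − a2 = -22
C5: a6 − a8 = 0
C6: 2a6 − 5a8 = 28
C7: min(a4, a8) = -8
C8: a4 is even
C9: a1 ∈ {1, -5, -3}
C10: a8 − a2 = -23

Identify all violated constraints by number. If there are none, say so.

Constraints 3, 5, 9, and 10 are violated.

C1: a4 = -8, a1 = -2; -8 < -2  true
C2: a6 × a2 = -6 × 13 = -78  true
C3: a8 + a4 = -8 + (-8) = -16, not -15  false
C4: a7 − a2 = -9 − 13 = -22  true
C5: a6 − a8 = -6 − (-8) = 2, not 0  false
C6: 2a6 − 5a8 = 2(-6) − 5(-8) = 28  true
C7: min(-8, -8) = -8  true
C8: a4 = -8 is even  true
C9: a1 = -2 is not in {1, -5, -3}  false
C10: a8 − a2 = -8 − 13 = -21, not -23  false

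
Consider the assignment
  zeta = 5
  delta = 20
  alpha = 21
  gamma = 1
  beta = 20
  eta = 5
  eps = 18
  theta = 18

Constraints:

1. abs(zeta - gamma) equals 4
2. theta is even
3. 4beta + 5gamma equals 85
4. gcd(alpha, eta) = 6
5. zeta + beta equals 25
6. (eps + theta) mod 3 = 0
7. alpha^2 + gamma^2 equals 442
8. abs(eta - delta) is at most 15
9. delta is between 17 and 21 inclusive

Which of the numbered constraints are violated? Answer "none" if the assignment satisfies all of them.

1. abs(5 - 1) = 4  ✓
2. theta = 18 is even  ✓
3. 4beta + 5gamma = 4(20) + 5(1) = 85  ✓
4. gcd(21, 5) = 1, not 6  ✗
5. zeta + beta = 5 + 20 = 25  ✓
6. eps + theta = 36; 36 mod 3 = 0  ✓
7. alpha^2 + gamma^2 = 21^2 + 1^2 = 441 + 1 = 442  ✓
8. abs(5 - 20) = 15; 15 ≤ 15  ✓
9. delta = 20 lies in [17, 21]  ✓

Constraint 4 does not hold.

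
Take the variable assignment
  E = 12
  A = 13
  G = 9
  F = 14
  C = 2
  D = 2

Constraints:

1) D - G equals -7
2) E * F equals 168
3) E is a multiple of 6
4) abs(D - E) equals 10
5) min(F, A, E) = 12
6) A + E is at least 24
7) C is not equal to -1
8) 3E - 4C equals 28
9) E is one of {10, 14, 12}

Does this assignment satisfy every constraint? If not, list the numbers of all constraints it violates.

None — every constraint holds.

1) D - G = 2 - 9 = -7  yes
2) E * F = 12 * 14 = 168  yes
3) 12 / 6 = 2, so 6 divides 12  yes
4) abs(2 - 12) = 10  yes
5) min(14, 13, 12) = 12  yes
6) A + E = 13 + 12 = 25; 25 ≥ 24  yes
7) C = 2, and 2 ≠ -1  yes
8) 3E - 4C = 3(12) - 4(2) = 28  yes
9) E = 12 is in {10, 14, 12}  yes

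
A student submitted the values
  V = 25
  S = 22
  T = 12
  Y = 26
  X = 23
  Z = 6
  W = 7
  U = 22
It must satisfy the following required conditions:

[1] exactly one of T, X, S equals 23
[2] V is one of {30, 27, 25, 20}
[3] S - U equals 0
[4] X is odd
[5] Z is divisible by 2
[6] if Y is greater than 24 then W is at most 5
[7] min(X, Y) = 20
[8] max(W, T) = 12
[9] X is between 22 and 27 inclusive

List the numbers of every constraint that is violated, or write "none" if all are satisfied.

[1] T=12, X=23, S=22; 1 of them equals 23  ✓
[2] V = 25 is in {30, 27, 25, 20}  ✓
[3] S - U = 22 - 22 = 0  ✓
[4] X = 23 is odd  ✓
[5] 6 / 2 = 3, so 2 divides 6  ✓
[6] Y = 26 > 24, so we need W ≤ 5; but W = 7 > 5  ✗
[7] min(23, 26) = 23, not 20  ✗
[8] max(7, 12) = 12  ✓
[9] X = 23 lies in [22, 27]  ✓

Constraints 6 and 7 do not hold.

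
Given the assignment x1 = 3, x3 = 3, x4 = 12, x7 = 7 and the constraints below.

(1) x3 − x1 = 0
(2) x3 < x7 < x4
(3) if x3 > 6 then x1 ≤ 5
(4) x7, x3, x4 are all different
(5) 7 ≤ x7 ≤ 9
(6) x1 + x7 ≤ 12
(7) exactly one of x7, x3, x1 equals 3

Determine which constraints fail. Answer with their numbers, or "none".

Constraint 7 is violated.

(1) x3 − x1 = 3 − 3 = 0  yes
(2) values 3 < 7 < 12  yes
(3) x3 = 3, not > 6; antecedent false, conditional vacuously true  yes
(4) values 7, 3, 12 are pairwise distinct  yes
(5) x7 = 7 lies in [7, 9]  yes
(6) x1 + x7 = 3 + 7 = 10; 10 ≤ 12  yes
(7) x7=7, x3=3, x1=3; 2 of them equal 3, not exactly one  no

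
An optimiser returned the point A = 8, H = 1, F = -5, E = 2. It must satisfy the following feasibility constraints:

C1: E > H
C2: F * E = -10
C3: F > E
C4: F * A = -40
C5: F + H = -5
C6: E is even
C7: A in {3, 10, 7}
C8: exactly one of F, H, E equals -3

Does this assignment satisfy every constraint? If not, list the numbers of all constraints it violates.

C1: E = 2, H = 1; 2 > 1  ✓
C2: F * E = -5 * 2 = -10  ✓
C3: F = -5, E = 2; -5 ≤ 2 (want >)  ✗
C4: F * A = -5 * 8 = -40  ✓
C5: F + H = -5 + 1 = -4, not -5  ✗
C6: E = 2 is even  ✓
C7: A = 8 is not in {3, 10, 7}  ✗
C8: F=-5, H=1, E=2; 0 of them equal -3, not exactly one  ✗

Constraints 3, 5, 7, 8 are violated.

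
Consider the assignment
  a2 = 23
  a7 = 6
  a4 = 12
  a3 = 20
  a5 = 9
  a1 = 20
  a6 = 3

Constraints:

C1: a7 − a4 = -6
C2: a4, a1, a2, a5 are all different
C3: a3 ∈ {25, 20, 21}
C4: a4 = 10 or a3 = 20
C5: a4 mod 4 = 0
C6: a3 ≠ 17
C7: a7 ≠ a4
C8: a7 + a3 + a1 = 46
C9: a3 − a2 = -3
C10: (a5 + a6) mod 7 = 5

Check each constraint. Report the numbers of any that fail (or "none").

C1: a7 − a4 = 6 − 12 = -6  holds
C2: values 12, 20, 23, 9 are pairwise distinct  holds
C3: a3 = 20 is in {25, 20, 21}  holds
C4: a4 = 12 ≠ 10, but a3 = 20 = 20 (second disjunct)  holds
C5: 12 mod 4 = 0  holds
C6: a3 = 20, and 20 ≠ 17  holds
C7: a7 = 6, a4 = 12; distinct  holds
C8: a7 + a3 + a1 = 6 + 20 + 20 = 46  holds
C9: a3 − a2 = 20 − 23 = -3  holds
C10: a5 + a6 = 12; 12 mod 7 = 5  holds

All constraints are satisfied.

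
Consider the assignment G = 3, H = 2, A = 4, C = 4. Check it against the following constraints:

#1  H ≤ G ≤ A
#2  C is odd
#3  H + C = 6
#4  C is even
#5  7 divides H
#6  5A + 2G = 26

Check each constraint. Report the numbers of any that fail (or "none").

#1 values 2 ≤ 3 ≤ 4 — holds.
#2 C = 4 is even — does not hold.
#3 H + C = 2 + 4 = 6 — holds.
#4 C = 4 is even — holds.
#5 2 = 7×0 + 2, so 7 does not divide 2 — does not hold.
#6 5A + 2G = 5(4) + 2(3) = 26 — holds.

Constraints 2 and 5 do not hold.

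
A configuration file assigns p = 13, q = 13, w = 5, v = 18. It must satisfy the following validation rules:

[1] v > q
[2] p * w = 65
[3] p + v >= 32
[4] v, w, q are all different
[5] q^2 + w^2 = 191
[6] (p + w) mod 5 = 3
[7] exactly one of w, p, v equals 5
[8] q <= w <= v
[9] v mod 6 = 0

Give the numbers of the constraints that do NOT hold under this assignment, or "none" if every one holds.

[1] v = 18, q = 13; 18 > 13 — holds.
[2] p * w = 13 * 5 = 65 — holds.
[3] p + v = 13 + 18 = 31; 31 < 32, bound 32 not met — does not hold.
[4] values 18, 5, 13 are pairwise distinct — holds.
[5] q^2 + w^2 = 13^2 + 5^2 = 169 + 25 = 194, not 191 — does not hold.
[6] p + w = 18; 18 mod 5 = 3 — holds.
[7] w=5, p=13, v=18; 1 of them equals 5 — holds.
[8] values 13, 5, 18; q = 13 is not <= w = 5 — does not hold.
[9] 18 mod 6 = 0 — holds.

No — constraints 3, 5, and 8 are not satisfied.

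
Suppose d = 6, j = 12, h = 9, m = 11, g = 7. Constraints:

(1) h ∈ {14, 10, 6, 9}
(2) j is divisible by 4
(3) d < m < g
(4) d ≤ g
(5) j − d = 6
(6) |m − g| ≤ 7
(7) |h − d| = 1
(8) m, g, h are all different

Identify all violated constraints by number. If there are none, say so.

(1) h = 9 is in {14, 10, 6, 9} — satisfied.
(2) 12 / 4 = 3, so 4 divides 12 — satisfied.
(3) values 6, 11, 7; m = 11 is not < g = 7 — violated.
(4) d = 6, g = 7; 6 ≤ 7 — satisfied.
(5) j − d = 12 − 6 = 6 — satisfied.
(6) |11 − 7| = 4; 4 ≤ 7 — satisfied.
(7) |9 − 6| = 3, not 1 — violated.
(8) values 11, 7, 9 are pairwise distinct — satisfied.

Constraints 3 and 7 do not hold.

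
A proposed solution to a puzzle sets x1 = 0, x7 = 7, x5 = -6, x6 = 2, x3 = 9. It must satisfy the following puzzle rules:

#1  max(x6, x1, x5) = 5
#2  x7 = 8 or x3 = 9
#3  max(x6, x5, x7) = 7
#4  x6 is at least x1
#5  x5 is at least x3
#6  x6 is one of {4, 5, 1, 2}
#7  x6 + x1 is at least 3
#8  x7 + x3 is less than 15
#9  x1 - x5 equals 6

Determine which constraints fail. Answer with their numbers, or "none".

#1 max(2, 0, -6) = 2, not 5 — fails.
#2 x7 = 7 ≠ 8, but x3 = 9 = 9 (second disjunct) — holds.
#3 max(2, -6, 7) = 7 — holds.
#4 x6 = 2, x1 = 0; 2 ≥ 0 — holds.
#5 x5 = -6, x3 = 9; -6 < 9 (want ≥) — fails.
#6 x6 = 2 is in {4, 5, 1, 2} — holds.
#7 x6 + x1 = 2 + 0 = 2; 2 < 3, bound 3 not met — fails.
#8 x7 + x3 = 7 + 9 = 16; 16 ≥ 15, bound 15 not met — fails.
#9 x1 - x5 = 0 - (-6) = 6 — holds.

Constraints 1, 5, 7, and 8 do not hold.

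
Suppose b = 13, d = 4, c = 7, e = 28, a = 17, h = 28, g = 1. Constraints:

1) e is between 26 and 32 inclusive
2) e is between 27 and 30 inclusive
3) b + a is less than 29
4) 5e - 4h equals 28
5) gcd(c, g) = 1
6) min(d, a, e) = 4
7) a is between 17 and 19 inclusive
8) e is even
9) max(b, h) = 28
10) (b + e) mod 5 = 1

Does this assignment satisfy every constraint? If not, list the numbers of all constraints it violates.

Constraint 3 is violated.

1) e = 28 lies in [26, 32]  true
2) e = 28 lies in [27, 30]  true
3) b + a = 13 + 17 = 30; 30 ≥ 29, bound 29 not met  false
4) 5e - 4h = 5(28) - 4(28) = 28  true
5) gcd(7, 1) = 1  true
6) min(4, 17, 28) = 4  true
7) a = 17 lies in [17, 19]  true
8) e = 28 is even  true
9) max(13, 28) = 28  true
10) b + e = 41; 41 mod 5 = 1  true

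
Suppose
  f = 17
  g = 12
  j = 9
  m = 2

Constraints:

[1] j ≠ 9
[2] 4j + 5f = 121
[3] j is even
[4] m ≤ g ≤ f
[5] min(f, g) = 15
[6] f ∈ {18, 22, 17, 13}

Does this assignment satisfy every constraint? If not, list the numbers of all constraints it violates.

[1] j = 9, but 9 is required to differ — fails.
[2] 4j + 5f = 4(9) + 5(17) = 121 — holds.
[3] j = 9 is odd — fails.
[4] values 2 ≤ 12 ≤ 17 — holds.
[5] min(17, 12) = 12, not 15 — fails.
[6] f = 17 is in {18, 22, 17, 13} — holds.

Violated: 1, 3, and 5.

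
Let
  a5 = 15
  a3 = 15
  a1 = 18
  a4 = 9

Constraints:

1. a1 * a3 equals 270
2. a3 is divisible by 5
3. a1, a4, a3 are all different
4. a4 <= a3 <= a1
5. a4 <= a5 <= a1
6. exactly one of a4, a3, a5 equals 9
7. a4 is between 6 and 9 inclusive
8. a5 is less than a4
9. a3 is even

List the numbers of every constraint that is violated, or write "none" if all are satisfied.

1. a1 * a3 = 18 * 15 = 270  ✓
2. 15 / 5 = 3, so 5 divides 15  ✓
3. values 18, 9, 15 are pairwise distinct  ✓
4. values 9 <= 15 <= 18  ✓
5. values 9 <= 15 <= 18  ✓
6. a4=9, a3=15, a5=15; 1 of them equals 9  ✓
7. a4 = 9 lies in [6, 9]  ✓
8. a5 = 15, a4 = 9; 15 ≥ 9 (want <)  ✗
9. a3 = 15 is odd  ✗

Constraints 8 and 9 are violated.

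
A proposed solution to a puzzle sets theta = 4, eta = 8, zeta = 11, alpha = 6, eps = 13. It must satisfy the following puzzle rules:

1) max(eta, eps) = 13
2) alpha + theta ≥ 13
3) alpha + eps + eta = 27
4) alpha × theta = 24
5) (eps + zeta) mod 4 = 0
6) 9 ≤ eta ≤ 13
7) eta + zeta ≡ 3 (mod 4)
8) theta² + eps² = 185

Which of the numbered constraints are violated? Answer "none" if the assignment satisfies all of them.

No — constraints 2 and 6 are not satisfied.

1) max(8, 13) = 13  ✓
2) alpha + theta = 6 + 4 = 10; 10 < 13, bound 13 not met  ✗
3) alpha + eps + eta = 6 + 13 + 8 = 27  ✓
4) alpha × theta = 6 × 4 = 24  ✓
5) eps + zeta = 24; 24 mod 4 = 0  ✓
6) eta = 8 is outside [9, 13]  ✗
7) eta + zeta = 19; 19 mod 4 = 3  ✓
8) theta² + eps² = 4² + 13² = 16 + 169 = 185  ✓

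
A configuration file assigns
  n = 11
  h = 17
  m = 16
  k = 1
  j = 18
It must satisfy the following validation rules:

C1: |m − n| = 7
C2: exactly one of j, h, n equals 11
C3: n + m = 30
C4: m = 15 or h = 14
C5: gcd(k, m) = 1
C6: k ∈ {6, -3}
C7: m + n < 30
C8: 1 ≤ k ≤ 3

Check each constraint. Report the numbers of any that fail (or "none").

Constraints 1, 3, 4, 6 are violated.

C1: |16 − 11| = 5, not 7 — violated.
C2: j=18, h=17, n=11; 1 of them equals 11 — satisfied.
C3: n + m = 11 + 16 = 27, not 30 — violated.
C4: m = 16 ≠ 15 and h = 17 ≠ 14; both disjuncts false — violated.
C5: gcd(1, 16) = 1 — satisfied.
C6: k = 1 is not in {6, -3} — violated.
C7: m + n = 16 + 11 = 27; 27 < 30 — satisfied.
C8: k = 1 lies in [1, 3] — satisfied.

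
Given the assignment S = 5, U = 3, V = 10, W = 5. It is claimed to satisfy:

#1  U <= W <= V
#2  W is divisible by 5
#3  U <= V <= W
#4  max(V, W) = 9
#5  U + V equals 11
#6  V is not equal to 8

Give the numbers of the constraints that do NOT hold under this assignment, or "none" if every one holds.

Constraints 3, 4, and 5 are violated.

#1 values 3 <= 5 <= 10  ✔
#2 5 / 5 = 1, so 5 divides 5  ✔
#3 values 3, 10, 5; V = 10 is not <= W = 5  ✘
#4 max(10, 5) = 10, not 9  ✘
#5 U + V = 3 + 10 = 13, not 11  ✘
#6 V = 10, and 10 ≠ 8  ✔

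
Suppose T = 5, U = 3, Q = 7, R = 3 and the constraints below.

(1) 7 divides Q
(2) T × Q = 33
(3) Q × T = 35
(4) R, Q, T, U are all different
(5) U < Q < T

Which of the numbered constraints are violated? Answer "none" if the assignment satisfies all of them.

Violated: 2, 4, and 5.

(1) 7 / 7 = 1, so 7 divides 7 — holds.
(2) T × Q = 5 × 7 = 35, not 33 — fails.
(3) Q × T = 7 × 5 = 35 — holds.
(4) R = U = 3, not all different — fails.
(5) values 3, 7, 5; Q = 7 is not < T = 5 — fails.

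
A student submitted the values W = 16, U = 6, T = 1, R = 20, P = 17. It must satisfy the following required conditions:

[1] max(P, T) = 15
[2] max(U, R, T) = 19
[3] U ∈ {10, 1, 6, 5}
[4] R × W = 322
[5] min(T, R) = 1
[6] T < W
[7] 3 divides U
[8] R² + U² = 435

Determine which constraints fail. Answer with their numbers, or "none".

No — constraints 1, 2, 4, and 8 are not satisfied.

[1] max(17, 1) = 17, not 15 — does not hold.
[2] max(6, 20, 1) = 20, not 19 — does not hold.
[3] U = 6 is in {10, 1, 6, 5} — holds.
[4] R × W = 20 × 16 = 320, not 322 — does not hold.
[5] min(1, 20) = 1 — holds.
[6] T = 1, W = 16; 1 < 16 — holds.
[7] 6 / 3 = 2, so 3 divides 6 — holds.
[8] R² + U² = 20² + 6² = 400 + 36 = 436, not 435 — does not hold.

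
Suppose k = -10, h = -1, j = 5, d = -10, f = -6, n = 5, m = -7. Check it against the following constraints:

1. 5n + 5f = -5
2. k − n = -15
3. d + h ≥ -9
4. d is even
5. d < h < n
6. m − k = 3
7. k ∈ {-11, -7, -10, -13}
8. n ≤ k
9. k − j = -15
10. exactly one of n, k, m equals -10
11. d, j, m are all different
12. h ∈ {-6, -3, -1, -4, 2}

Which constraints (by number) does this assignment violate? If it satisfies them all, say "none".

1. 5n + 5f = 5(5) + 5(-6) = -5 — holds.
2. k − n = -10 − 5 = -15 — holds.
3. d + h = -10 + (-1) = -11; -11 < -9, bound -9 not met — does not hold.
4. d = -10 is even — holds.
5. values -10 < -1 < 5 — holds.
6. m − k = -7 − (-10) = 3 — holds.
7. k = -10 is in {-11, -7, -10, -13} — holds.
8. n = 5, k = -10; 5 > -10 (want ≤) — does not hold.
9. k − j = -10 − 5 = -15 — holds.
10. n=5, k=-10, m=-7; 1 of them equals -10 — holds.
11. values -10, 5, -7 are pairwise distinct — holds.
12. h = -1 is in {-6, -3, -1, -4, 2} — holds.

Violated: 3 and 8.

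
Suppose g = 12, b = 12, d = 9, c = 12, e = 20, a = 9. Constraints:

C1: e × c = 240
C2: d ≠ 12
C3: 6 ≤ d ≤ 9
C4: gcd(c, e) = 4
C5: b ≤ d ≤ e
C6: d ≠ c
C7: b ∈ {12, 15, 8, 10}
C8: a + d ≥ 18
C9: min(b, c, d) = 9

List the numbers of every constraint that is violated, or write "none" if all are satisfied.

Constraint 5 is violated.

C1: e × c = 20 × 12 = 240  OK
C2: d = 9, and 9 ≠ 12  OK
C3: d = 9 lies in [6, 9]  OK
C4: gcd(12, 20) = 4  OK
C5: values 12, 9, 20; b = 12 is not ≤ d = 9  FAIL
C6: d = 9, c = 12; distinct  OK
C7: b = 12 is in {12, 15, 8, 10}  OK
C8: a + d = 9 + 9 = 18; 18 ≥ 18  OK
C9: min(12, 12, 9) = 9  OK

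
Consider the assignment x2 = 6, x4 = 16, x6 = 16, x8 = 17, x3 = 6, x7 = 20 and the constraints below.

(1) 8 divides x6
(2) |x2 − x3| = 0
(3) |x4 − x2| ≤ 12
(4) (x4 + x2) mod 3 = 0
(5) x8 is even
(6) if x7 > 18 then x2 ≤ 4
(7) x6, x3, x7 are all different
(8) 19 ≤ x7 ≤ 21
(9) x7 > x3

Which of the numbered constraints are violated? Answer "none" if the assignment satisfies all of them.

Constraints 4, 5, and 6 are violated.

(1) 16 / 8 = 2, so 8 divides 16  holds
(2) |6 − 6| = 0  holds
(3) |16 − 6| = 10; 10 ≤ 12  holds
(4) x4 + x2 = 22; 22 mod 3 = 1, not 0  fails
(5) x8 = 17 is odd  fails
(6) x7 = 20 > 18, so we need x2 ≤ 4; but x2 = 6 > 4  fails
(7) values 16, 6, 20 are pairwise distinct  holds
(8) x7 = 20 lies in [19, 21]  holds
(9) x7 = 20, x3 = 6; 20 > 6  holds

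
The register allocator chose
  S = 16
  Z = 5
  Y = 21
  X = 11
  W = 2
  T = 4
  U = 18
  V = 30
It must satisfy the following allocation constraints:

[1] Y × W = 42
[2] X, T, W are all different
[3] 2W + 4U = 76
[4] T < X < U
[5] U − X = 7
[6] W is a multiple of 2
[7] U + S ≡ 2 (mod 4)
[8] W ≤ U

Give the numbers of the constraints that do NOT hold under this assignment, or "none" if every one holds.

[1] Y × W = 21 × 2 = 42 — holds.
[2] values 11, 4, 2 are pairwise distinct — holds.
[3] 2W + 4U = 2(2) + 4(18) = 76 — holds.
[4] values 4 < 11 < 18 — holds.
[5] U − X = 18 − 11 = 7 — holds.
[6] 2 / 2 = 1, so 2 divides 2 — holds.
[7] U + S = 34; 34 mod 4 = 2 — holds.
[8] W = 2, U = 18; 2 ≤ 18 — holds.

The assignment satisfies every constraint.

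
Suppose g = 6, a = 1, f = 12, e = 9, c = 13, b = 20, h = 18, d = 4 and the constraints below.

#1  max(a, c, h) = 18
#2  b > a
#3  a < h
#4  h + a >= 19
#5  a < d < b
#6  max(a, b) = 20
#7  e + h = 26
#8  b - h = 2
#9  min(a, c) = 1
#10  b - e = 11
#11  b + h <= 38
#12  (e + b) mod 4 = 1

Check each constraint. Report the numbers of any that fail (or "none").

#1 max(1, 13, 18) = 18  yes
#2 b = 20, a = 1; 20 > 1  yes
#3 a = 1, h = 18; 1 < 18  yes
#4 h + a = 18 + 1 = 19; 19 ≥ 19  yes
#5 values 1 < 4 < 20  yes
#6 max(1, 20) = 20  yes
#7 e + h = 9 + 18 = 27, not 26  no
#8 b - h = 20 - 18 = 2  yes
#9 min(1, 13) = 1  yes
#10 b - e = 20 - 9 = 11  yes
#11 b + h = 20 + 18 = 38; 38 ≤ 38  yes
#12 e + b = 29; 29 mod 4 = 1  yes

Constraint 7 does not hold.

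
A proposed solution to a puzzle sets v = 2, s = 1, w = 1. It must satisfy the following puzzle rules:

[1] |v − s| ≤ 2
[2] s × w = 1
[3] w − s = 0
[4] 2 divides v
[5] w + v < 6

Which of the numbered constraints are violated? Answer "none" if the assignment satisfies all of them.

[1] |2 − 1| = 1; 1 ≤ 2 — OK.
[2] s × w = 1 × 1 = 1 — OK.
[3] w − s = 1 − 1 = 0 — OK.
[4] 2 / 2 = 1, so 2 divides 2 — OK.
[5] w + v = 1 + 2 = 3; 3 < 6 — OK.

No violations.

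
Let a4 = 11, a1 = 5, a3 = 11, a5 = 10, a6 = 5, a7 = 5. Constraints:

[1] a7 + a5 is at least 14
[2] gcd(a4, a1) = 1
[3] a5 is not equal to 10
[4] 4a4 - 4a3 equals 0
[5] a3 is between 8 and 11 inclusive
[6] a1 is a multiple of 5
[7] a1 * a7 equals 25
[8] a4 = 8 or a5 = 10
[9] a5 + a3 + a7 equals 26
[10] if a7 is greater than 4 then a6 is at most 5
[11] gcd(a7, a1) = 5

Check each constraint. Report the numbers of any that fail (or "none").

The assignment fails constraint 3.

[1] a7 + a5 = 5 + 10 = 15; 15 ≥ 14 — satisfied.
[2] gcd(11, 5) = 1 — satisfied.
[3] a5 = 10, but 10 is required to differ — violated.
[4] 4a4 - 4a3 = 4(11) - 4(11) = 0 — satisfied.
[5] a3 = 11 lies in [8, 11] — satisfied.
[6] 5 / 5 = 1, so 5 divides 5 — satisfied.
[7] a1 * a7 = 5 * 5 = 25 — satisfied.
[8] a4 = 11 ≠ 8, but a5 = 10 = 10 (second disjunct) — satisfied.
[9] a5 + a3 + a7 = 10 + 11 + 5 = 26 — satisfied.
[10] a7 = 5 > 4, so we need a6 ≤ 5; a6 = 5 ≤ 5 — satisfied.
[11] gcd(5, 5) = 5 — satisfied.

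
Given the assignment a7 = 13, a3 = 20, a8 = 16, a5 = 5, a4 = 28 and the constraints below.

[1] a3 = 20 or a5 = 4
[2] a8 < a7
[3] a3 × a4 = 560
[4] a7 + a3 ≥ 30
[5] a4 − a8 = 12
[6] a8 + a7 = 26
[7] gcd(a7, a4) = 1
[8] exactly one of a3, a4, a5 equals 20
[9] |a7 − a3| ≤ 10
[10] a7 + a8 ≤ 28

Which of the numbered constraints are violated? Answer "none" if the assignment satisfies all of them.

Constraints 2, 6, and 10 are violated.

[1] a3 = 20 = 20 (first disjunct)  ✓
[2] a8 = 16, a7 = 13; 16 ≥ 13 (want <)  ✗
[3] a3 × a4 = 20 × 28 = 560  ✓
[4] a7 + a3 = 13 + 20 = 33; 33 ≥ 30  ✓
[5] a4 − a8 = 28 − 16 = 12  ✓
[6] a8 + a7 = 16 + 13 = 29, not 26  ✗
[7] gcd(13, 28) = 1  ✓
[8] a3=20, a4=28, a5=5; 1 of them equals 20  ✓
[9] |13 − 20| = 7; 7 ≤ 10  ✓
[10] a7 + a8 = 13 + 16 = 29; 29 > 28, bound 28 not met  ✗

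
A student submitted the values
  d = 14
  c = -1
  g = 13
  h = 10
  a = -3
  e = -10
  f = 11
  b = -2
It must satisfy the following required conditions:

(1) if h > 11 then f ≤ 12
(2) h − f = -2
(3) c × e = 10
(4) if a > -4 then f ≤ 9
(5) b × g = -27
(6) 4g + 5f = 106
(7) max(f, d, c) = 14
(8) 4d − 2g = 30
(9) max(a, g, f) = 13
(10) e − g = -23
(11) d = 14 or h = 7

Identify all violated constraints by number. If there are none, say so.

No — constraints 2, 4, 5, and 6 are not satisfied.

(1) h = 10, not > 11; antecedent false, conditional vacuously true — holds.
(2) h − f = 10 − 11 = -1, not -2 — does not hold.
(3) c × e = -1 × (-10) = 10 — holds.
(4) a = -3 > -4, so we need f ≤ 9; but f = 11 > 9 — does not hold.
(5) b × g = -2 × 13 = -26, not -27 — does not hold.
(6) 4g + 5f = 4(13) + 5(11) = 107, not 106 — does not hold.
(7) max(11, 14, -1) = 14 — holds.
(8) 4d − 2g = 4(14) − 2(13) = 30 — holds.
(9) max(-3, 13, 11) = 13 — holds.
(10) e − g = -10 − 13 = -23 — holds.
(11) d = 14 = 14 (first disjunct) — holds.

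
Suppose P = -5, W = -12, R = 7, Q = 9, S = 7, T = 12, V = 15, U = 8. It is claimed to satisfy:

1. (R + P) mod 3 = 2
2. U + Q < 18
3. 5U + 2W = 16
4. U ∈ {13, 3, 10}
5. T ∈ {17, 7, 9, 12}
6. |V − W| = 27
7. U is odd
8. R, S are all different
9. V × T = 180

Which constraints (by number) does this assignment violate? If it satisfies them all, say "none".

The assignment fails constraints 4, 7, and 8.

1. R + P = 2; 2 mod 3 = 2 — satisfied.
2. U + Q = 8 + 9 = 17; 17 < 18 — satisfied.
3. 5U + 2W = 5(8) + 2(-12) = 16 — satisfied.
4. U = 8 is not in {13, 3, 10} — violated.
5. T = 12 is in {17, 7, 9, 12} — satisfied.
6. |15 − (-12)| = 27 — satisfied.
7. U = 8 is even — violated.
8. R = S = 7, not all different — violated.
9. V × T = 15 × 12 = 180 — satisfied.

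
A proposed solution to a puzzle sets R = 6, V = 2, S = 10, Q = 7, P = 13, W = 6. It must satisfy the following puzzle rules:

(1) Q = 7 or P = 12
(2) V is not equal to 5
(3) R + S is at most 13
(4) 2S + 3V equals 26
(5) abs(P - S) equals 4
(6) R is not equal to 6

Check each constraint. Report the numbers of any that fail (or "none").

(1) Q = 7 = 7 (first disjunct) — holds.
(2) V = 2, and 2 ≠ 5 — holds.
(3) R + S = 6 + 10 = 16; 16 > 13, bound 13 not met — fails.
(4) 2S + 3V = 2(10) + 3(2) = 26 — holds.
(5) abs(13 - 10) = 3, not 4 — fails.
(6) R = 6, but 6 is required to differ — fails.

The assignment fails constraints 3, 5, and 6.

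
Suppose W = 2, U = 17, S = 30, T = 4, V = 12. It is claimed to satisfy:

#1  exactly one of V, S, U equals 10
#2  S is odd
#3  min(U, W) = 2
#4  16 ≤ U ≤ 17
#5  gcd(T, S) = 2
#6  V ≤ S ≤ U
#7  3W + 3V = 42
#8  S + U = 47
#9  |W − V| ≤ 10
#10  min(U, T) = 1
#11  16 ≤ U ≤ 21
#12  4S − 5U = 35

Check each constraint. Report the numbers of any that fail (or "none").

The assignment fails constraints 1, 2, 6, 10.

#1 V=12, S=30, U=17; 0 of them equal 10, not exactly one  ✘
#2 S = 30 is even  ✘
#3 min(17, 2) = 2  ✔
#4 U = 17 lies in [16, 17]  ✔
#5 gcd(4, 30) = 2  ✔
#6 values 12, 30, 17; S = 30 is not ≤ U = 17  ✘
#7 3W + 3V = 3(2) + 3(12) = 42  ✔
#8 S + U = 30 + 17 = 47  ✔
#9 |2 − 12| = 10; 10 ≤ 10  ✔
#10 min(17, 4) = 4, not 1  ✘
#11 U = 17 lies in [16, 21]  ✔
#12 4S − 5U = 4(30) − 5(17) = 35  ✔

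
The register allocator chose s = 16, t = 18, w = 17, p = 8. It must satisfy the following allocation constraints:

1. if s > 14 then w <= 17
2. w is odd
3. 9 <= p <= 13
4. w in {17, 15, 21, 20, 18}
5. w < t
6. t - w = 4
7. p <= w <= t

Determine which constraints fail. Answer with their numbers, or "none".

1. s = 16 > 14, so we need w ≤ 17; w = 17 ≤ 17 — holds.
2. w = 17 is odd — holds.
3. p = 8 is outside [9, 13] — fails.
4. w = 17 is in {17, 15, 21, 20, 18} — holds.
5. w = 17, t = 18; 17 < 18 — holds.
6. t - w = 18 - 17 = 1, not 4 — fails.
7. values 8 <= 17 <= 18 — holds.

Constraints 3 and 6 are violated.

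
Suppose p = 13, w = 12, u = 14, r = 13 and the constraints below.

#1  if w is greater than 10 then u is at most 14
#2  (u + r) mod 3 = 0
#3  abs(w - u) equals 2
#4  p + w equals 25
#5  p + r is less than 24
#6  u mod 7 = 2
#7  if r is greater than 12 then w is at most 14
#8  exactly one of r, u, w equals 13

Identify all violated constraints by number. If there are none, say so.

No — constraints 5 and 6 are not satisfied.

#1 w = 12 > 10, so we need u ≤ 14; u = 14 ≤ 14 — holds.
#2 u + r = 27; 27 mod 3 = 0 — holds.
#3 abs(12 - 14) = 2 — holds.
#4 p + w = 13 + 12 = 25 — holds.
#5 p + r = 13 + 13 = 26; 26 ≥ 24, bound 24 not met — fails.
#6 14 mod 7 = 0, not 2 — fails.
#7 r = 13 > 12, so we need w ≤ 14; w = 12 ≤ 14 — holds.
#8 r=13, u=14, w=12; 1 of them equals 13 — holds.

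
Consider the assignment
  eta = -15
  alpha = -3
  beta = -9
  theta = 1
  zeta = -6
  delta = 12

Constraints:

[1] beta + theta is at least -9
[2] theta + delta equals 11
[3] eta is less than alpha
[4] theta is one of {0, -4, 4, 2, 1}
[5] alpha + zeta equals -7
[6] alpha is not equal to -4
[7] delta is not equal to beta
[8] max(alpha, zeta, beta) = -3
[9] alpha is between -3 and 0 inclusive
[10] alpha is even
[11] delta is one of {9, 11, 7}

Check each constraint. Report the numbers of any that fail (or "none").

Violated: 2, 5, 10, 11.

[1] beta + theta = -9 + 1 = -8; -8 ≥ -9  true
[2] theta + delta = 1 + 12 = 13, not 11  false
[3] eta = -15, alpha = -3; -15 < -3  true
[4] theta = 1 is in {0, -4, 4, 2, 1}  true
[5] alpha + zeta = -3 + (-6) = -9, not -7  false
[6] alpha = -3, and -3 ≠ -4  true
[7] delta = 12, beta = -9; distinct  true
[8] max(-3, -6, -9) = -3  true
[9] alpha = -3 lies in [-3, 0]  true
[10] alpha = -3 is odd  false
[11] delta = 12 is not in {9, 11, 7}  false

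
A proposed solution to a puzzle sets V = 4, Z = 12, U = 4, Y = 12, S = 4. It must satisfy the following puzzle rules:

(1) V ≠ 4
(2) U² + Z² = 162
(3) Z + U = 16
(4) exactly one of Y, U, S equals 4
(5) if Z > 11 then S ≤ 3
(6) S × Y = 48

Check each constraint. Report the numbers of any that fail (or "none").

Constraints 1, 2, 4, 5 do not hold.

(1) V = 4, but 4 is required to differ — fails.
(2) U² + Z² = 4² + 12² = 16 + 144 = 160, not 162 — fails.
(3) Z + U = 12 + 4 = 16 — holds.
(4) Y=12, U=4, S=4; 2 of them equal 4, not exactly one — fails.
(5) Z = 12 > 11, so we need S ≤ 3; but S = 4 > 3 — fails.
(6) S × Y = 4 × 12 = 48 — holds.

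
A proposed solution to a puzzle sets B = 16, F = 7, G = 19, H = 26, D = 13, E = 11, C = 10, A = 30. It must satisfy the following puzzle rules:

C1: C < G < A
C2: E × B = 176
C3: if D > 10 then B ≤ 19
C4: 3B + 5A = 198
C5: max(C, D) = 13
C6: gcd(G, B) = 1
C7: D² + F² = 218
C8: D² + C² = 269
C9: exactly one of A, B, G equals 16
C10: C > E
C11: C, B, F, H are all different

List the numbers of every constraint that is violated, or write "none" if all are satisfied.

No — constraint 10 is not satisfied.

C1: values 10 < 19 < 30 — holds.
C2: E × B = 11 × 16 = 176 — holds.
C3: D = 13 > 10, so we need B ≤ 19; B = 16 ≤ 19 — holds.
C4: 3B + 5A = 3(16) + 5(30) = 198 — holds.
C5: max(10, 13) = 13 — holds.
C6: gcd(19, 16) = 1 — holds.
C7: D² + F² = 13² + 7² = 169 + 49 = 218 — holds.
C8: D² + C² = 13² + 10² = 169 + 100 = 269 — holds.
C9: A=30, B=16, G=19; 1 of them equals 16 — holds.
C10: C = 10, E = 11; 10 ≤ 11 (want >) — does not hold.
C11: values 10, 16, 7, 26 are pairwise distinct — holds.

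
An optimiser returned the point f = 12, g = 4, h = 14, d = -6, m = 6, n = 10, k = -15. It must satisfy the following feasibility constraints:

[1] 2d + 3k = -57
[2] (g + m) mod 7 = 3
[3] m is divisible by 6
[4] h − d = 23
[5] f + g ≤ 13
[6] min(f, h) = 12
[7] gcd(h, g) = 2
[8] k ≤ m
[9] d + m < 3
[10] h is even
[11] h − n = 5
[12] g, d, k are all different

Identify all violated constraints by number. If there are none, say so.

[1] 2d + 3k = 2(-6) + 3(-15) = -57  ✔
[2] g + m = 10; 10 mod 7 = 3  ✔
[3] 6 / 6 = 1, so 6 divides 6  ✔
[4] h − d = 14 − (-6) = 20, not 23  ✘
[5] f + g = 12 + 4 = 16; 16 > 13, bound 13 not met  ✘
[6] min(12, 14) = 12  ✔
[7] gcd(14, 4) = 2  ✔
[8] k = -15, m = 6; -15 ≤ 6  ✔
[9] d + m = -6 + 6 = 0; 0 < 3  ✔
[10] h = 14 is even  ✔
[11] h − n = 14 − 10 = 4, not 5  ✘
[12] values 4, -6, -15 are pairwise distinct  ✔

The assignment fails constraints 4, 5, 11.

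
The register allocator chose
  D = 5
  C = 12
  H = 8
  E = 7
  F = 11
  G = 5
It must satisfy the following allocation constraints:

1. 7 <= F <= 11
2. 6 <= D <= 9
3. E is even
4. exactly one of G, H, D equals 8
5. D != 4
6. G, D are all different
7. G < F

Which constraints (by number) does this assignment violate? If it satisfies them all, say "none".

Constraints 2, 3, and 6 do not hold.

1. F = 11 lies in [7, 11] — holds.
2. D = 5 is outside [6, 9] — fails.
3. E = 7 is odd — fails.
4. G=5, H=8, D=5; 1 of them equals 8 — holds.
5. D = 5, and 5 ≠ 4 — holds.
6. G = D = 5, not all different — fails.
7. G = 5, F = 11; 5 < 11 — holds.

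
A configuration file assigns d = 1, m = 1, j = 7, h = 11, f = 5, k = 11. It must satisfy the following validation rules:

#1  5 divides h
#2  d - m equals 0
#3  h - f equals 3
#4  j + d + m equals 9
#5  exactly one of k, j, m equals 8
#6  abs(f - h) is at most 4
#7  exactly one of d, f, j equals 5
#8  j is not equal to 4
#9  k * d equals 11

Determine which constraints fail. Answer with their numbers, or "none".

#1 11 = 5*2 + 1, so 5 does not divide 11 — violated.
#2 d - m = 1 - 1 = 0 — OK.
#3 h - f = 11 - 5 = 6, not 3 — violated.
#4 j + d + m = 7 + 1 + 1 = 9 — OK.
#5 k=11, j=7, m=1; 0 of them equal 8, not exactly one — violated.
#6 abs(5 - 11) = 6; 6 > 4, exceeds bound 4 — violated.
#7 d=1, f=5, j=7; 1 of them equals 5 — OK.
#8 j = 7, and 7 ≠ 4 — OK.
#9 k * d = 11 * 1 = 11 — OK.

The assignment fails constraints 1, 3, 5, and 6.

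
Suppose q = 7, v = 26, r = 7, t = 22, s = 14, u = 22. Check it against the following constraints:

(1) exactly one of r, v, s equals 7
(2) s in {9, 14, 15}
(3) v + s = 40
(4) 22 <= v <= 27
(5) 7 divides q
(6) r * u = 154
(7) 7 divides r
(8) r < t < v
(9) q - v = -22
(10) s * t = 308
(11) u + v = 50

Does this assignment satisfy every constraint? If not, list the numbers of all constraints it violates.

(1) r=7, v=26, s=14; 1 of them equals 7  ✓
(2) s = 14 is in {9, 14, 15}  ✓
(3) v + s = 26 + 14 = 40  ✓
(4) v = 26 lies in [22, 27]  ✓
(5) 7 / 7 = 1, so 7 divides 7  ✓
(6) r * u = 7 * 22 = 154  ✓
(7) 7 / 7 = 1, so 7 divides 7  ✓
(8) values 7 < 22 < 26  ✓
(9) q - v = 7 - 26 = -19, not -22  ✗
(10) s * t = 14 * 22 = 308  ✓
(11) u + v = 22 + 26 = 48, not 50  ✗

Constraints 9, 11 are violated.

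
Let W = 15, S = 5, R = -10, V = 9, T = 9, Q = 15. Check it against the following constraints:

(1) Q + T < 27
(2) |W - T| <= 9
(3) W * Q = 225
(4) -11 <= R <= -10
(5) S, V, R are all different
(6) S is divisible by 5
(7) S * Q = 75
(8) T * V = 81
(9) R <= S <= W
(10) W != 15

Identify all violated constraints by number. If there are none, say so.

(1) Q + T = 15 + 9 = 24; 24 < 27  true
(2) |15 - 9| = 6; 6 ≤ 9  true
(3) W * Q = 15 * 15 = 225  true
(4) R = -10 lies in [-11, -10]  true
(5) values 5, 9, -10 are pairwise distinct  true
(6) 5 / 5 = 1, so 5 divides 5  true
(7) S * Q = 5 * 15 = 75  true
(8) T * V = 9 * 9 = 81  true
(9) values -10 <= 5 <= 15  true
(10) W = 15, but 15 is required to differ  false

The assignment fails constraint 10.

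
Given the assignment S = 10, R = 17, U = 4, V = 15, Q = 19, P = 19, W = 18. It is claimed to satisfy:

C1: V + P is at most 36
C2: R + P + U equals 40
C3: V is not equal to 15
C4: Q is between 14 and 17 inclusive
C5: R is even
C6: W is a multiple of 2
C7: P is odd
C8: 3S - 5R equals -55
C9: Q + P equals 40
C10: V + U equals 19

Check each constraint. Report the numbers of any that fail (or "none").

C1: V + P = 15 + 19 = 34; 34 ≤ 36  true
C2: R + P + U = 17 + 19 + 4 = 40  true
C3: V = 15, but 15 is required to differ  false
C4: Q = 19 is outside [14, 17]  false
C5: R = 17 is odd  false
C6: 18 / 2 = 9, so 2 divides 18  true
C7: P = 19 is odd  true
C8: 3S - 5R = 3(10) - 5(17) = -55  true
C9: Q + P = 19 + 19 = 38, not 40  false
C10: V + U = 15 + 4 = 19  true

No — constraints 3, 4, 5, and 9 are not satisfied.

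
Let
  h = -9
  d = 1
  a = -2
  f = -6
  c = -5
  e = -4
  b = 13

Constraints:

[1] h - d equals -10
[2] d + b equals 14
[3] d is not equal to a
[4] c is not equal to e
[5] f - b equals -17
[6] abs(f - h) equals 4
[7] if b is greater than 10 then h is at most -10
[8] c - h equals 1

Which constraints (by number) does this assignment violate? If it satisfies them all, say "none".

Violated: 5, 6, 7, and 8.

[1] h - d = -9 - 1 = -10  ✓
[2] d + b = 1 + 13 = 14  ✓
[3] d = 1, a = -2; distinct  ✓
[4] c = -5, e = -4; distinct  ✓
[5] f - b = -6 - 13 = -19, not -17  ✗
[6] abs(-6 - (-9)) = 3, not 4  ✗
[7] b = 13 > 10, so we need h ≤ -10; but h = -9 > -10  ✗
[8] c - h = -5 - (-9) = 4, not 1  ✗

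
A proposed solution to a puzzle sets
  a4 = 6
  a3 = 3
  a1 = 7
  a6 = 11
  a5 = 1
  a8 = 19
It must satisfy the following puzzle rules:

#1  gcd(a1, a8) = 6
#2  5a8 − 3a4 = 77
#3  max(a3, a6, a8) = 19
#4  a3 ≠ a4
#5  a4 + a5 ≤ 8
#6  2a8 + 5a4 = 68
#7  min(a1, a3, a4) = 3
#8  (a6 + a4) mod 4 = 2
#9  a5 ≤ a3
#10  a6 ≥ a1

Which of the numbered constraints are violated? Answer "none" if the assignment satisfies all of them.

No — constraints 1, 8 are not satisfied.

#1 gcd(7, 19) = 1, not 6  fails
#2 5a8 − 3a4 = 5(19) − 3(6) = 77  holds
#3 max(3, 11, 19) = 19  holds
#4 a3 = 3, a4 = 6; distinct  holds
#5 a4 + a5 = 6 + 1 = 7; 7 ≤ 8  holds
#6 2a8 + 5a4 = 2(19) + 5(6) = 68  holds
#7 min(7, 3, 6) = 3  holds
#8 a6 + a4 = 17; 17 mod 4 = 1, not 2  fails
#9 a5 = 1, a3 = 3; 1 ≤ 3  holds
#10 a6 = 11, a1 = 7; 11 ≥ 7  holds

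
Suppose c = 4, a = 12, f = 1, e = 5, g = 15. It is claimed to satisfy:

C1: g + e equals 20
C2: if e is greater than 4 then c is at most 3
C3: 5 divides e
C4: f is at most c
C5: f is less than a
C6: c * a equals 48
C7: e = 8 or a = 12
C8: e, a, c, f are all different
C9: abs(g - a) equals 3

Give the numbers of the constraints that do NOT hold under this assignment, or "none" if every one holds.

No — constraint 2 is not satisfied.

C1: g + e = 15 + 5 = 20  true
C2: e = 5 > 4, so we need c ≤ 3; but c = 4 > 3  false
C3: 5 / 5 = 1, so 5 divides 5  true
C4: f = 1, c = 4; 1 ≤ 4  true
C5: f = 1, a = 12; 1 < 12  true
C6: c * a = 4 * 12 = 48  true
C7: e = 5 ≠ 8, but a = 12 = 12 (second disjunct)  true
C8: values 5, 12, 4, 1 are pairwise distinct  true
C9: abs(15 - 12) = 3  true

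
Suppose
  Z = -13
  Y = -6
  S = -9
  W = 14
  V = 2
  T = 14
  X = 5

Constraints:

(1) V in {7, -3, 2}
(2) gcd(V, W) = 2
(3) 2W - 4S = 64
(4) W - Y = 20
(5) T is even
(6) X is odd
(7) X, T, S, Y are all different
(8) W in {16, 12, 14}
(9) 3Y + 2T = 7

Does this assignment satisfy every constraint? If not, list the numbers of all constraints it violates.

(1) V = 2 is in {7, -3, 2} — holds.
(2) gcd(2, 14) = 2 — holds.
(3) 2W - 4S = 2(14) - 4(-9) = 64 — holds.
(4) W - Y = 14 - (-6) = 20 — holds.
(5) T = 14 is even — holds.
(6) X = 5 is odd — holds.
(7) values 5, 14, -9, -6 are pairwise distinct — holds.
(8) W = 14 is in {16, 12, 14} — holds.
(9) 3Y + 2T = 3(-6) + 2(14) = 10, not 7 — does not hold.

No — constraint 9 is not satisfied.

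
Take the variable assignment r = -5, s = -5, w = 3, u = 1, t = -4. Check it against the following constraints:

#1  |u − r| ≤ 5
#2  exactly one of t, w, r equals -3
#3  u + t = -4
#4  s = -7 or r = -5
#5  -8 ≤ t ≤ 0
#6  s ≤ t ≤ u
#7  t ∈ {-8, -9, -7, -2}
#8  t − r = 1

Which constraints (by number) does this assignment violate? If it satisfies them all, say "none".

#1 |1 − (-5)| = 6; 6 > 5, exceeds bound 5 — violated.
#2 t=-4, w=3, r=-5; 0 of them equal -3, not exactly one — violated.
#3 u + t = 1 + (-4) = -3, not -4 — violated.
#4 s = -5 ≠ -7, but r = -5 = -5 (second disjunct) — OK.
#5 t = -4 lies in [-8, 0] — OK.
#6 values -5 ≤ -4 ≤ 1 — OK.
#7 t = -4 is not in {-8, -9, -7, -2} — violated.
#8 t − r = -4 − (-5) = 1 — OK.

Constraints 1, 2, 3, 7 are violated.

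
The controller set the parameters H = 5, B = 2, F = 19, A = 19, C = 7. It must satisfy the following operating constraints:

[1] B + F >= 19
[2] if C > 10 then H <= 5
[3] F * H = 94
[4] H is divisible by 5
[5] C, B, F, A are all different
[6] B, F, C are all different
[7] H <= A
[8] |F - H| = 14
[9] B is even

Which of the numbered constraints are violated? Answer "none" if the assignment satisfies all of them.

[1] B + F = 2 + 19 = 21; 21 ≥ 19 — OK.
[2] C = 7, not > 10; antecedent false, conditional vacuously true — OK.
[3] F * H = 19 * 5 = 95, not 94 — violated.
[4] 5 / 5 = 1, so 5 divides 5 — OK.
[5] F = A = 19, not all different — violated.
[6] values 2, 19, 7 are pairwise distinct — OK.
[7] H = 5, A = 19; 5 ≤ 19 — OK.
[8] |19 - 5| = 14 — OK.
[9] B = 2 is even — OK.

Violated: 3, 5.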